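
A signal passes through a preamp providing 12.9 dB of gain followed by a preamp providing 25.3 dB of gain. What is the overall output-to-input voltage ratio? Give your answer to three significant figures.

81.3

Net gain = 12.9 + 25.3 = 38.2 dB.
Voltage ratio = 10^(38.2/20) = 81.3.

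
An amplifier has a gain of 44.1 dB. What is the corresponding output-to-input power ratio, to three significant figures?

25700

Power ratio = 10^(dB/10).
10^(44.1/10) = 10^(4.410) = 25700.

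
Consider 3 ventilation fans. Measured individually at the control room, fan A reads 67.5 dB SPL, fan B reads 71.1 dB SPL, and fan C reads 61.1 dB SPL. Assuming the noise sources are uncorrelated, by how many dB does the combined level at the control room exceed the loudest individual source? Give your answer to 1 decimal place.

1.9 dB

Add the sources as powers (linear), then convert back to dB:
L_total = 10·log₁₀(10^(67.5/10) + 10^(71.1/10) + 10^(61.1/10)) = 72.97 dB SPL.
Excess over the loudest (71.1 dB): 72.97 − 71.1 = 1.9 dB.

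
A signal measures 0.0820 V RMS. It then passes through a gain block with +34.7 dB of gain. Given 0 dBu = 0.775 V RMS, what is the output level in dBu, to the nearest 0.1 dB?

+15.2 dBu

Input level: 20·log₁₀(0.0820/0.775) = -19.51 dBu.
Output: -19.51 + 34.7 = +15.2 dBu.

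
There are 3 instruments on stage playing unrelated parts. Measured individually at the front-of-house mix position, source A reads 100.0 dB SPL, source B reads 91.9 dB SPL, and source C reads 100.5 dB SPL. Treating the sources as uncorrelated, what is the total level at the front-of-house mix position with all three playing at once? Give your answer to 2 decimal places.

103.57 dB SPL

Uncorrelated sources add in intensity (power), not in dB.
L_total = 10·log₁₀(10^(100.0/10) + 10^(91.9/10) + 10^(100.5/10)) = 10·log₁₀(22769000000) = 103.57 dB SPL.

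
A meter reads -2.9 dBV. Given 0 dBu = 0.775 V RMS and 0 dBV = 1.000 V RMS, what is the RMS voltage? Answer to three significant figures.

V = 1.000 V × 10^(-2.9/20).
= 1.000 × 0.7161 = 0.716 V.

0.716 V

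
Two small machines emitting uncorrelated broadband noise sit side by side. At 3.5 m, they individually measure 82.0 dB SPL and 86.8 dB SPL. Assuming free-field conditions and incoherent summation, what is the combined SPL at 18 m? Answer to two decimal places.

Combined at 3.5 m: 10·log₁₀(10^(82.0/10)+10^(86.8/10)) = 88.042 dB SPL.
Then apply −20·log₁₀(18/3.5) = -14.224 dB → 73.82 dB SPL.

73.82 dB SPL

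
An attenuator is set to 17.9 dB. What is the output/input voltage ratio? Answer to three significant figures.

Voltage ratio = 10^(dB/20).
10^(-17.9/20) = 10^(-0.8950) = 0.127.

0.127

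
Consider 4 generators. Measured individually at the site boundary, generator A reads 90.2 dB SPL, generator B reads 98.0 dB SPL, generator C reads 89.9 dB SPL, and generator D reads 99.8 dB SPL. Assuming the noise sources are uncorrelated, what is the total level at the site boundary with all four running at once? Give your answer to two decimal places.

102.52 dB SPL

Incoherent sources sum as intensities:
L_total = 10·log₁₀(10^(90.2/10) + 10^(98.0/10) + 10^(89.9/10) + 10^(99.8/10)) = 10·log₁₀(17884000000) = 102.52 dB SPL.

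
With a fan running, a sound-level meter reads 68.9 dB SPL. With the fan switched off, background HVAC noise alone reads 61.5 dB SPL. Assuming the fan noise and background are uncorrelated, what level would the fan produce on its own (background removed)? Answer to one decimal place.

68.0 dB SPL

Remove the background by subtracting linear intensities:
L_src = 10·log₁₀(10^(68.9/10) − 10^(61.5/10)) = 10·log₁₀(6350000) = 68.0 dB SPL.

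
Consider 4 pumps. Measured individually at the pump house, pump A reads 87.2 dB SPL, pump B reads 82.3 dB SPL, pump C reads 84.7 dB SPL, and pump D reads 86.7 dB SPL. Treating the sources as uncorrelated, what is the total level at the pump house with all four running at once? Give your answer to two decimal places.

Incoherent sources sum as intensities:
L_total = 10·log₁₀(10^(87.2/10) + 10^(82.3/10) + 10^(84.7/10) + 10^(86.7/10)) = 10·log₁₀(1457000000) = 91.64 dB SPL.

91.64 dB SPL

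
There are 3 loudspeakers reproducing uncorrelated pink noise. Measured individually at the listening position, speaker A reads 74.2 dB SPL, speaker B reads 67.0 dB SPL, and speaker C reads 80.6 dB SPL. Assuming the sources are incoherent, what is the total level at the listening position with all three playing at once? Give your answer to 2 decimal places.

81.65 dB SPL

Uncorrelated sources add in intensity (power), not in dB.
L_total = 10·log₁₀(10^(74.2/10) + 10^(67.0/10) + 10^(80.6/10)) = 10·log₁₀(146100000) = 81.65 dB SPL.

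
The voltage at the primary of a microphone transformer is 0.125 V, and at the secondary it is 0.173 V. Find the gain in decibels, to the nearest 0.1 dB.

2.8 dB

Voltage is an amplitude quantity, so gain = 20·log₁₀(V_out/V_in).
20·log₁₀(0.173/0.125) = 20·log₁₀(1.384) = 2.8 dB.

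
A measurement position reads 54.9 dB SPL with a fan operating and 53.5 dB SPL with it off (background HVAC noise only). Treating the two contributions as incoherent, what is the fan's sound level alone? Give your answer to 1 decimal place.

Subtract intensities: L_src = 10·log₁₀(10^(L_total/10) − 10^(L_bg/10)).
L_src = 10·log₁₀(10^(54.9/10) − 10^(53.5/10)) = 10·log₁₀(85160) = 49.3 dB SPL.

49.3 dB SPL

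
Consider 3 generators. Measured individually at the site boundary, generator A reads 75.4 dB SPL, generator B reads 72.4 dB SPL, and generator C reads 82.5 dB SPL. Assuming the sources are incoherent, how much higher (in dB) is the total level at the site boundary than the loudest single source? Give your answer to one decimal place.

1.1 dB

Add the sources as powers (linear), then convert back to dB:
L_total = 10·log₁₀(10^(75.4/10) + 10^(72.4/10) + 10^(82.5/10)) = 83.62 dB SPL.
Excess over the loudest (82.5 dB): 83.62 − 82.5 = 1.1 dB.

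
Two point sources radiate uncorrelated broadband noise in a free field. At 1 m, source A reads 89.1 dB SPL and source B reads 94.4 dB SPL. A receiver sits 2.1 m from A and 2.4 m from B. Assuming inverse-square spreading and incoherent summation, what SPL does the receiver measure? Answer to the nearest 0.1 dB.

88.2 dB SPL

At the listener: L_A = 89.1 − 20·log₁₀(2.1) = 82.66 dB; L_B = 94.4 − 20·log₁₀(2.4) = 86.80 dB.
Combined: 10·log₁₀(10^(82.66/10)+10^(86.80/10)) = 88.2 dB SPL.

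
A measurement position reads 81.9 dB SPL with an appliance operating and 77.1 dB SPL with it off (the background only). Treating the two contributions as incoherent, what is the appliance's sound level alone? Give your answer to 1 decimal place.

80.2 dB SPL

Remove the background by subtracting linear intensities:
L_src = 10·log₁₀(10^(81.9/10) − 10^(77.1/10)) = 10·log₁₀(103600000) = 80.2 dB SPL.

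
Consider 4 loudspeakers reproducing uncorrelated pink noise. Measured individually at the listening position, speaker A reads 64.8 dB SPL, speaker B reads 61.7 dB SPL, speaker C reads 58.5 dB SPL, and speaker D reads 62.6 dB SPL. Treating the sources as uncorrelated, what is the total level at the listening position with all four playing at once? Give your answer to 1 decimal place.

Add the sources as powers (linear), then convert back to dB:
L_total = 10·log₁₀(10^(64.8/10) + 10^(61.7/10) + 10^(58.5/10) + 10^(62.6/10)) = 10·log₁₀(7027000) = 68.5 dB SPL.

68.5 dB SPL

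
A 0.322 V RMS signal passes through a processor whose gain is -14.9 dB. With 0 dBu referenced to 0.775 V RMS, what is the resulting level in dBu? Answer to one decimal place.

-22.5 dBu

Input level: 20·log₁₀(0.322/0.775) = -7.63 dBu.
Output: -7.63 − 14.9 = -22.5 dBu.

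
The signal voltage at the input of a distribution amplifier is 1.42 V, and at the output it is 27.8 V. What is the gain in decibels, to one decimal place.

Voltage ratio → dB uses the 20·log₁₀ form:
20·log₁₀(27.8/1.42) = 20·log₁₀(19.58) = 25.8 dB.

25.8 dB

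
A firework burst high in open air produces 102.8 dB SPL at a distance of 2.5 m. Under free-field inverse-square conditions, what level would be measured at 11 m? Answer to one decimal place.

Inverse-square spreading gives ΔL = −20·log₁₀(d₂/d₁).
ΔL = −20·log₁₀(11/2.5) = -12.87 dB, so L₂ = 102.8 + (-12.87) = 89.9 dB SPL.

89.9 dB SPL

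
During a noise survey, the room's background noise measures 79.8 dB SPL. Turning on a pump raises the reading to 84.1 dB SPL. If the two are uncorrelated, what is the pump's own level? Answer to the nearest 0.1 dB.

Subtract intensities: L_src = 10·log₁₀(10^(L_total/10) − 10^(L_bg/10)).
L_src = 10·log₁₀(10^(84.1/10) − 10^(79.8/10)) = 10·log₁₀(161500000) = 82.1 dB SPL.

82.1 dB SPL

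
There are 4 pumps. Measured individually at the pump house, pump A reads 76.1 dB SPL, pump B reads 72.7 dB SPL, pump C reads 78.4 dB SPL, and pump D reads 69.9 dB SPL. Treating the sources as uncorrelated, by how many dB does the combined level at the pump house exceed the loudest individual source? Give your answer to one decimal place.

Incoherent sources sum as intensities:
L_total = 10·log₁₀(10^(76.1/10) + 10^(72.7/10) + 10^(78.4/10) + 10^(69.9/10)) = 81.41 dB SPL.
Excess over the loudest (78.4 dB): 81.41 − 78.4 = 3.0 dB.

3.0 dB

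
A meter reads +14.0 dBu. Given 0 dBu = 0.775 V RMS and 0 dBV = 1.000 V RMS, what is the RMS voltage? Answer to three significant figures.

3.88 V

V = 0.775 V × 10^(+14.0/20).
= 0.775 × 5.012 = 3.88 V.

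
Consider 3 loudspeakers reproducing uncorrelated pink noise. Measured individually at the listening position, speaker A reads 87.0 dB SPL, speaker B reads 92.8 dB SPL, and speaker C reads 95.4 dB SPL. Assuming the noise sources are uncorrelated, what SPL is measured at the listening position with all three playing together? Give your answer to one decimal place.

97.7 dB SPL

Uncorrelated sources add in intensity (power), not in dB.
L_total = 10·log₁₀(10^(87.0/10) + 10^(92.8/10) + 10^(95.4/10)) = 10·log₁₀(5874000000) = 97.7 dB SPL.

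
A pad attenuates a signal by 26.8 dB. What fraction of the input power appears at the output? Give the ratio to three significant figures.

0.00209

Power ratio = 10^(dB/10).
10^(-26.8/10) = 10^(-2.680) = 0.00209.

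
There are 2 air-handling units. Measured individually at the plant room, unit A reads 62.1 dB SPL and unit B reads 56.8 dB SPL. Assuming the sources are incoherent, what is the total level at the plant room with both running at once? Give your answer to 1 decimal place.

63.2 dB SPL

Uncorrelated sources add in intensity (power), not in dB.
L_total = 10·log₁₀(10^(62.1/10) + 10^(56.8/10)) = 10·log₁₀(2100000) = 63.2 dB SPL.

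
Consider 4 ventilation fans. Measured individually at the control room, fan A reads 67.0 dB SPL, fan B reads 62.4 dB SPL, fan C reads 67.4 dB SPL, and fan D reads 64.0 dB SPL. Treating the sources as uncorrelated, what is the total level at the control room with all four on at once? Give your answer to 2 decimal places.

Uncorrelated sources add in intensity (power), not in dB.
L_total = 10·log₁₀(10^(67.0/10) + 10^(62.4/10) + 10^(67.4/10) + 10^(64.0/10)) = 10·log₁₀(14760000) = 71.69 dB SPL.

71.69 dB SPL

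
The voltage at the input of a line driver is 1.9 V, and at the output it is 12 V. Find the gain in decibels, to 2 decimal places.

16.01 dB

For a voltage ratio, dB = 20·log₁₀(V₂/V₁).
20·log₁₀(12/1.9) = 20·log₁₀(6.316) = 16.01 dB.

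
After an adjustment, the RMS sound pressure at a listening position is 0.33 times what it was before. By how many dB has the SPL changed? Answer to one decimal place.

-9.6 dB

SPL change from a pressure ratio uses the 20·log₁₀ form:
20·log₁₀(0.33) = -9.6 dB.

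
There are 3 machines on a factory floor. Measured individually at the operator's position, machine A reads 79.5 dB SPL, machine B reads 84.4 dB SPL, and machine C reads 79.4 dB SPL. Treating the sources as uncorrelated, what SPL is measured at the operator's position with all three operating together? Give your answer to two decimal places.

Uncorrelated sources add in intensity (power), not in dB.
L_total = 10·log₁₀(10^(79.5/10) + 10^(84.4/10) + 10^(79.4/10)) = 10·log₁₀(451600000) = 86.55 dB SPL.

86.55 dB SPL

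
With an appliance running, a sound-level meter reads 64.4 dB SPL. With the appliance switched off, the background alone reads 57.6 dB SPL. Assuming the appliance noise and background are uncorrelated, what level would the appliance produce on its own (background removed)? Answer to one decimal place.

Subtract intensities: L_src = 10·log₁₀(10^(L_total/10) − 10^(L_bg/10)).
L_src = 10·log₁₀(10^(64.4/10) − 10^(57.6/10)) = 10·log₁₀(2179000) = 63.4 dB SPL.

63.4 dB SPL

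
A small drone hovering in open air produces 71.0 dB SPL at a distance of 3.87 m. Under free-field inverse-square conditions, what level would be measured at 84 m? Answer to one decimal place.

44.3 dB SPL

Free-field point source: level drops by 20·log₁₀ of the distance ratio.
ΔL = −20·log₁₀(84/3.87) = -26.73 dB, so L₂ = 71.0 + (-26.73) = 44.3 dB SPL.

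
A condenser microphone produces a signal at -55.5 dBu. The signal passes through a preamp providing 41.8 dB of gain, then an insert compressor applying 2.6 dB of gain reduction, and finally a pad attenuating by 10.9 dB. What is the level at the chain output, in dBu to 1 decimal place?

In dB, series stages simply add:
-55.5 + 41.8 − 2.6 − 10.9 = -27.2 dBu.

-27.2 dBu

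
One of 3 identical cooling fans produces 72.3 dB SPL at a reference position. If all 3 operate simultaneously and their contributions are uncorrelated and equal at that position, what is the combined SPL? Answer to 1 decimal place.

3 equal incoherent sources raise the level by 10·log₁₀(3) = 4.77 dB.
L_total = 72.3 + 4.77 = 77.1 dB SPL.

77.1 dB SPL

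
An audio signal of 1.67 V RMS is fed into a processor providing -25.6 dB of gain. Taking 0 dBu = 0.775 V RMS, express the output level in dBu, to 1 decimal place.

Input level: 20·log₁₀(1.67/0.775) = 6.67 dBu.
Output: 6.67 − 25.6 = -18.9 dBu.

-18.9 dBu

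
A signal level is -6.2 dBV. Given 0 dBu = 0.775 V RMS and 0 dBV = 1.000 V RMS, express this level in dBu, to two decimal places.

The offset between the scales is 20·log₁₀(0.775/1.000) = −2.214 dB.
So dBu = -6.2 + 2.214 = -3.99 dBu.

-3.99 dBu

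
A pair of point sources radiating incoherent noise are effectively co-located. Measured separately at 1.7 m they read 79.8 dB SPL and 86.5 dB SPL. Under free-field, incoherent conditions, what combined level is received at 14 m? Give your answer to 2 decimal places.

Combined at 1.7 m: 10·log₁₀(10^(79.8/10)+10^(86.5/10)) = 87.341 dB SPL.
Then apply −20·log₁₀(14/1.7) = -18.314 dB → 69.03 dB SPL.

69.03 dB SPL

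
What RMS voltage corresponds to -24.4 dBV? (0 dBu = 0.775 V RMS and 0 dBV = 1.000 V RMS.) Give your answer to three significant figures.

V = 1.000 V × 10^(-24.4/20).
= 1.000 × 0.06026 = 0.0603 V.

0.0603 V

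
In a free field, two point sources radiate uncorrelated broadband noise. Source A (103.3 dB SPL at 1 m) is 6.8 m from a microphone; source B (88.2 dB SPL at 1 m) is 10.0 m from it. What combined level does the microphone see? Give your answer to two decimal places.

At the listener: L_A = 103.3 − 20·log₁₀(6.8) = 86.650 dB; L_B = 88.2 − 20·log₁₀(10.0) = 68.200 dB.
Combined: 10·log₁₀(10^(86.650/10)+10^(68.200/10)) = 86.71 dB SPL.

86.71 dB SPL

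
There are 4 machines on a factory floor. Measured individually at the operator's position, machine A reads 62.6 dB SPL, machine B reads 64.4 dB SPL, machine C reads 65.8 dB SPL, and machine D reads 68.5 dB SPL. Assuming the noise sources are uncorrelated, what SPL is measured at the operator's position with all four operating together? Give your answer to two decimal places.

71.89 dB SPL

Add the sources as powers (linear), then convert back to dB:
L_total = 10·log₁₀(10^(62.6/10) + 10^(64.4/10) + 10^(65.8/10) + 10^(68.5/10)) = 10·log₁₀(15460000) = 71.89 dB SPL.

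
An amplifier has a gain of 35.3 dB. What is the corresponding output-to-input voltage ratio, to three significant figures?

58.2

Voltage ratio = 10^(dB/20).
10^(35.3/20) = 10^(1.765) = 58.2.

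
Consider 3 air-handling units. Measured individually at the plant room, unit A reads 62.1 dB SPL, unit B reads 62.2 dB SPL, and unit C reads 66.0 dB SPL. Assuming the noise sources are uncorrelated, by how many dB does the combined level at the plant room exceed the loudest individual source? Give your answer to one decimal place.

2.6 dB

Uncorrelated sources add in intensity (power), not in dB.
L_total = 10·log₁₀(10^(62.1/10) + 10^(62.2/10) + 10^(66.0/10)) = 68.61 dB SPL.
Excess over the loudest (66.0 dB): 68.61 − 66.0 = 2.6 dB.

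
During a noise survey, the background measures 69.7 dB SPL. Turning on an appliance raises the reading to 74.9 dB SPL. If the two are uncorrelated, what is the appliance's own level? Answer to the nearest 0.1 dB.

73.3 dB SPL

Subtract intensities: L_src = 10·log₁₀(10^(L_total/10) − 10^(L_bg/10)).
L_src = 10·log₁₀(10^(74.9/10) − 10^(69.7/10)) = 10·log₁₀(21570000) = 73.3 dB SPL.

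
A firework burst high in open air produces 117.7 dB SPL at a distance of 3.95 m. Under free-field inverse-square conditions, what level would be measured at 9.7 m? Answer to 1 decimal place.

109.9 dB SPL

Inverse-square spreading gives ΔL = −20·log₁₀(d₂/d₁).
ΔL = −20·log₁₀(9.7/3.95) = -7.80 dB, so L₂ = 117.7 + (-7.80) = 109.9 dB SPL.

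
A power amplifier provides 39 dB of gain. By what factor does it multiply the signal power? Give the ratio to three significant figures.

Power ratio = 10^(dB/10).
10^(39/10) = 10^(3.900) = 7940.

7940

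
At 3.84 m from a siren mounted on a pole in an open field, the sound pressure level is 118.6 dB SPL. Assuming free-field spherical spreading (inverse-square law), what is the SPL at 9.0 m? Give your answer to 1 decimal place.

111.2 dB SPL

For a point source in a free field, ΔL = −20·log₁₀(d₂/d₁).
ΔL = −20·log₁₀(9.0/3.84) = -7.40 dB, so L₂ = 118.6 + (-7.40) = 111.2 dB SPL.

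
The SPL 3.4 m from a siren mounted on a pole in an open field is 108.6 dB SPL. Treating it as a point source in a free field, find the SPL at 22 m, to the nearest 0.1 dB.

92.4 dB SPL

Inverse-square spreading gives ΔL = −20·log₁₀(d₂/d₁).
ΔL = −20·log₁₀(22/3.4) = -16.22 dB, so L₂ = 108.6 + (-16.22) = 92.4 dB SPL.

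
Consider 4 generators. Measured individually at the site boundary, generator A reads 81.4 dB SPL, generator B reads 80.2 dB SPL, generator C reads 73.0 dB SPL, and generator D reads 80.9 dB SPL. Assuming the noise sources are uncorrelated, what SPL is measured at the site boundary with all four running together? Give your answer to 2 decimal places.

Incoherent sources sum as intensities:
L_total = 10·log₁₀(10^(81.4/10) + 10^(80.2/10) + 10^(73.0/10) + 10^(80.9/10)) = 10·log₁₀(385700000) = 85.86 dB SPL.

85.86 dB SPL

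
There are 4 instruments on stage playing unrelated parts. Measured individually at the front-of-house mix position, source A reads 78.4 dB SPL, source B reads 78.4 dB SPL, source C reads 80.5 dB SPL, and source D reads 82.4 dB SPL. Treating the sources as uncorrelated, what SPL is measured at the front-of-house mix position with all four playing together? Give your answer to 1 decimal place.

Incoherent sources sum as intensities:
L_total = 10·log₁₀(10^(78.4/10) + 10^(78.4/10) + 10^(80.5/10) + 10^(82.4/10)) = 10·log₁₀(424300000) = 86.3 dB SPL.

86.3 dB SPL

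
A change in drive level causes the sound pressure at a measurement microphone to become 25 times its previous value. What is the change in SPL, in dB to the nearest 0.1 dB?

Sound pressure is an amplitude quantity: ΔL = 20·log₁₀(p₂/p₁).
20·log₁₀(25) = 28.0 dB.

28.0 dB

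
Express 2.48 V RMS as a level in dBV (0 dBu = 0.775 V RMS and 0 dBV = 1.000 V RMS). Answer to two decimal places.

+7.89 dBV

dBV = 20·log₁₀(V / 1.000 V).
20·log₁₀(2.48/1.000) = +7.89 dBV.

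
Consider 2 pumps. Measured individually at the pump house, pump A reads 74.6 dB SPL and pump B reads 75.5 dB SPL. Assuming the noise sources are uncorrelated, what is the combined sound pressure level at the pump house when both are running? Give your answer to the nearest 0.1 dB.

Incoherent sources sum as intensities:
L_total = 10·log₁₀(10^(74.6/10) + 10^(75.5/10)) = 10·log₁₀(64320000) = 78.1 dB SPL.

78.1 dB SPL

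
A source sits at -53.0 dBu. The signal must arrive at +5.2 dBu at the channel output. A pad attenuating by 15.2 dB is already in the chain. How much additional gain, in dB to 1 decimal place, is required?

73.4 dB

The required make-up gain is the shortfall in the dB sum.
G = +5.2 − (-53.0) + 15.2 = 73.4 dB.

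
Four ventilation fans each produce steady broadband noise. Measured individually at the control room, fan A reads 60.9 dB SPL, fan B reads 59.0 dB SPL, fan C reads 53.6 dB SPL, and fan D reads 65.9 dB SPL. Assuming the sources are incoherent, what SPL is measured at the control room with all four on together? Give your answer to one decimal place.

Uncorrelated sources add in intensity (power), not in dB.
L_total = 10·log₁₀(10^(60.9/10) + 10^(59.0/10) + 10^(53.6/10) + 10^(65.9/10)) = 10·log₁₀(6144000) = 67.9 dB SPL.

67.9 dB SPL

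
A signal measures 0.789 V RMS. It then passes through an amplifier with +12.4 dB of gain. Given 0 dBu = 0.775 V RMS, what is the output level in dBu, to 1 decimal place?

+12.6 dBu

Input level: 20·log₁₀(0.789/0.775) = 0.16 dBu.
Output: 0.16 + 12.4 = +12.6 dBu.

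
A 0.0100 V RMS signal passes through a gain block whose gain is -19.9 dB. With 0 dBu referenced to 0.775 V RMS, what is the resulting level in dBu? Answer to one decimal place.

-57.7 dBu

Input level: 20·log₁₀(0.0100/0.775) = -37.79 dBu.
Output: -37.79 − 19.9 = -57.7 dBu.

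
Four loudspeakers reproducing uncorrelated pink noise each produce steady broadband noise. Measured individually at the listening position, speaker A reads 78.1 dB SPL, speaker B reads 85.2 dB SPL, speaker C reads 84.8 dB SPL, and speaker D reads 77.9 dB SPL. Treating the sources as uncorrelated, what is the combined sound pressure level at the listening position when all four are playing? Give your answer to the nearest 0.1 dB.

Uncorrelated sources add in intensity (power), not in dB.
L_total = 10·log₁₀(10^(78.1/10) + 10^(85.2/10) + 10^(84.8/10) + 10^(77.9/10)) = 10·log₁₀(759400000) = 88.8 dB SPL.

88.8 dB SPL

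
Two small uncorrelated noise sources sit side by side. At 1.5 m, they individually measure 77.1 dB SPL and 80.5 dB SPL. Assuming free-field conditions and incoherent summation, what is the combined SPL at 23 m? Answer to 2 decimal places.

Combined at 1.5 m: 10·log₁₀(10^(77.1/10)+10^(80.5/10)) = 82.135 dB SPL.
Then apply −20·log₁₀(23/1.5) = -23.713 dB → 58.42 dB SPL.

58.42 dB SPL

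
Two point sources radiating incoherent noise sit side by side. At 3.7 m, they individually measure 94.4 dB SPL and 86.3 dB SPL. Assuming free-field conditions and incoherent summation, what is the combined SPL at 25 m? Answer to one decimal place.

Combined at 3.7 m: 10·log₁₀(10^(94.4/10)+10^(86.3/10)) = 95.03 dB SPL.
Then apply −20·log₁₀(25/3.7) = -16.59 dB → 78.4 dB SPL.

78.4 dB SPL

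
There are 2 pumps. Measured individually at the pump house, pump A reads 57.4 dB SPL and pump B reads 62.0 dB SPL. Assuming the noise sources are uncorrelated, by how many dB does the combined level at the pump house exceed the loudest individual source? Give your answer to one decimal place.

1.3 dB

Uncorrelated sources add in intensity (power), not in dB.
L_total = 10·log₁₀(10^(57.4/10) + 10^(62.0/10)) = 63.29 dB SPL.
Excess over the loudest (62.0 dB): 63.29 − 62.0 = 1.3 dB.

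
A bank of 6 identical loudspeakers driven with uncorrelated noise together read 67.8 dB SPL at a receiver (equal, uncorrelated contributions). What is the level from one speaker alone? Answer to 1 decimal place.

60.0 dB SPL

6 equal incoherent sources add 10·log₁₀(6) = 7.78 dB over one source.
L_one = 67.8 − 7.78 = 60.0 dB SPL.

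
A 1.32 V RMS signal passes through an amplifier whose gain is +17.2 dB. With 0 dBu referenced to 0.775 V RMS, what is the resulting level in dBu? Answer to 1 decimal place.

Input level: 20·log₁₀(1.32/0.775) = 4.63 dBu.
Output: 4.63 + 17.2 = +21.8 dBu.

+21.8 dBu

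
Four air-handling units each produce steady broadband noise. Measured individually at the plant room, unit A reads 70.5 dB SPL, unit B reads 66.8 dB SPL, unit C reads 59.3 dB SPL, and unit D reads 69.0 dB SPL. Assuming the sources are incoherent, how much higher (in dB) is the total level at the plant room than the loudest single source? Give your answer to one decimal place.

Add the sources as powers (linear), then convert back to dB:
L_total = 10·log₁₀(10^(70.5/10) + 10^(66.8/10) + 10^(59.3/10) + 10^(69.0/10)) = 73.94 dB SPL.
Excess over the loudest (70.5 dB): 73.94 − 70.5 = 3.4 dB.

3.4 dB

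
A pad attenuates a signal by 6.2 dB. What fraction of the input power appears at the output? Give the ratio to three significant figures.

0.240

Power ratio = 10^(dB/10).
10^(-6.2/10) = 10^(-0.6200) = 0.240.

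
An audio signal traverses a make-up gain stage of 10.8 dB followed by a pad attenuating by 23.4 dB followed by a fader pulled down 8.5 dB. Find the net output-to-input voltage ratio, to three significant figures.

Net gain = 10.8 + (−23.4) + (−8.5) = -21.1 dB.
Voltage ratio = 10^(-21.1/20) = 0.0881.

0.0881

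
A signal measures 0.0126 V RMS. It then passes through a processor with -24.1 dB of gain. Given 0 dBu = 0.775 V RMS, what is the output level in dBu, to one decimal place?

Input level: 20·log₁₀(0.0126/0.775) = -35.78 dBu.
Output: -35.78 − 24.1 = -59.9 dBu.

-59.9 dBu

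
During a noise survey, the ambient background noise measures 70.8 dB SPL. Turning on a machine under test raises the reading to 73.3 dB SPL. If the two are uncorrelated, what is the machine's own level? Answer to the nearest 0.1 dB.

Remove the background by subtracting linear intensities:
L_src = 10·log₁₀(10^(73.3/10) − 10^(70.8/10)) = 10·log₁₀(9357000) = 69.7 dB SPL.

69.7 dB SPL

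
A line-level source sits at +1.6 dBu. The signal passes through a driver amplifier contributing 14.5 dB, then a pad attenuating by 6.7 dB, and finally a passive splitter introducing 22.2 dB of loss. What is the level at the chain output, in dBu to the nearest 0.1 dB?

-12.8 dBu

Gain stages sum in dB:
+1.6 + 14.5 − 6.7 − 22.2 = -12.8 dBu.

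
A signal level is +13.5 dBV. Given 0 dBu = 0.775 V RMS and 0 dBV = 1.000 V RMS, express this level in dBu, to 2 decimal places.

+15.71 dBu

The offset between the scales is 20·log₁₀(0.775/1.000) = −2.214 dB.
So dBu = +13.5 + 2.214 = +15.71 dBu.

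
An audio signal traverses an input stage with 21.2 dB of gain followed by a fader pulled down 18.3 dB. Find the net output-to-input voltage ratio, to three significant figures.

Net gain = 21.2 + (−18.3) = 2.9 dB.
Voltage ratio = 10^(2.9/20) = 1.40.

1.40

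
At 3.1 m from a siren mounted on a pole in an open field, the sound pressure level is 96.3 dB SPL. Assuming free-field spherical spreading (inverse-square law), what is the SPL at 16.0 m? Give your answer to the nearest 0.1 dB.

Free-field point source: level drops by 20·log₁₀ of the distance ratio.
ΔL = −20·log₁₀(16.0/3.1) = -14.26 dB, so L₂ = 96.3 + (-14.26) = 82.0 dB SPL.

82.0 dB SPL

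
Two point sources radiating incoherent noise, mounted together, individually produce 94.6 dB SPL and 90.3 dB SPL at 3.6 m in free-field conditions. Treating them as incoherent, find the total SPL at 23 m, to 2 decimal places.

Combined at 3.6 m: 10·log₁₀(10^(94.6/10)+10^(90.3/10)) = 95.972 dB SPL.
Then apply −20·log₁₀(23/3.6) = -16.109 dB → 79.86 dB SPL.

79.86 dB SPL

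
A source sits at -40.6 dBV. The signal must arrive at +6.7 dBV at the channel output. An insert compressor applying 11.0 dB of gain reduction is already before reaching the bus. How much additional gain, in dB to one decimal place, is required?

The required make-up gain is the shortfall in the dB sum.
G = +6.7 − (-40.6) + 11.0 = 58.3 dB.

58.3 dB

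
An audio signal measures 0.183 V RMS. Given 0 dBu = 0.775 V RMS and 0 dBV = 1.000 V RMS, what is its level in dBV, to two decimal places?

dBV = 20·log₁₀(V / 1.000 V).
20·log₁₀(0.183/1.000) = -14.75 dBV.

-14.75 dBV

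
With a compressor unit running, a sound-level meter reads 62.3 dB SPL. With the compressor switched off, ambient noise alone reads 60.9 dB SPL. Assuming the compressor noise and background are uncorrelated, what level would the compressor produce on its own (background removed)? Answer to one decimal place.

Subtract intensities: L_src = 10·log₁₀(10^(L_total/10) − 10^(L_bg/10)).
L_src = 10·log₁₀(10^(62.3/10) − 10^(60.9/10)) = 10·log₁₀(468000) = 56.7 dB SPL.

56.7 dB SPL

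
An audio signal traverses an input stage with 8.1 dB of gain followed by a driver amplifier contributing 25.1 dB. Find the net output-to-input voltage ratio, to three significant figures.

45.7

Net gain = 8.1 + 25.1 = 33.2 dB.
Voltage ratio = 10^(33.2/20) = 45.7.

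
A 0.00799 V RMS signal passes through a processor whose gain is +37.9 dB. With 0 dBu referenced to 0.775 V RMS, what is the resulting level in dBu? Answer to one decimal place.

-1.8 dBu

Input level: 20·log₁₀(0.00799/0.775) = -39.74 dBu.
Output: -39.74 + 37.9 = -1.8 dBu.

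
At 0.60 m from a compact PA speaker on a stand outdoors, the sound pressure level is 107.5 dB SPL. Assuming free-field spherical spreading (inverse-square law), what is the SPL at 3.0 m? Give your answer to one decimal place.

Inverse-square spreading gives ΔL = −20·log₁₀(d₂/d₁).
ΔL = −20·log₁₀(3.0/0.60) = -13.98 dB, so L₂ = 107.5 + (-13.98) = 93.5 dB SPL.

93.5 dB SPL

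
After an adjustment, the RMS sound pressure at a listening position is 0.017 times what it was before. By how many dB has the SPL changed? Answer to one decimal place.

SPL change from a pressure ratio uses the 20·log₁₀ form:
20·log₁₀(0.017) = -35.4 dB.

-35.4 dB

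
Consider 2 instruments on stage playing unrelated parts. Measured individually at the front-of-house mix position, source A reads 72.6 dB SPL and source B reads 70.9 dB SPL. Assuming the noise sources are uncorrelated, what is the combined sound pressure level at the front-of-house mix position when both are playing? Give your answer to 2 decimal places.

74.84 dB SPL

Add the sources as powers (linear), then convert back to dB:
L_total = 10·log₁₀(10^(72.6/10) + 10^(70.9/10)) = 10·log₁₀(30500000) = 74.84 dB SPL.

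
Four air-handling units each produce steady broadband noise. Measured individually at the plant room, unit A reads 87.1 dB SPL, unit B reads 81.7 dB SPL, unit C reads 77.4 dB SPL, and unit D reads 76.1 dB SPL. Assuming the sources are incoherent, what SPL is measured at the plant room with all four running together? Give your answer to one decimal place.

88.8 dB SPL

Add the sources as powers (linear), then convert back to dB:
L_total = 10·log₁₀(10^(87.1/10) + 10^(81.7/10) + 10^(77.4/10) + 10^(76.1/10)) = 10·log₁₀(756500000) = 88.8 dB SPL.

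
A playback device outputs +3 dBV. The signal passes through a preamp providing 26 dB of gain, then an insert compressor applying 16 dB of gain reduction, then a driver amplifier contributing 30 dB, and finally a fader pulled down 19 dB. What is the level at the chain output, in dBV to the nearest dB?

+24 dBV

Cascaded gains and losses add directly in dB.
+3 + 26 − 16 + 30 − 19 = +24 dBV.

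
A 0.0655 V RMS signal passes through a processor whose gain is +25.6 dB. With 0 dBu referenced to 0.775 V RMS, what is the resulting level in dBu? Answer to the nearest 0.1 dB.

+4.1 dBu

Input level: 20·log₁₀(0.0655/0.775) = -21.46 dBu.
Output: -21.46 + 25.6 = +4.1 dBu.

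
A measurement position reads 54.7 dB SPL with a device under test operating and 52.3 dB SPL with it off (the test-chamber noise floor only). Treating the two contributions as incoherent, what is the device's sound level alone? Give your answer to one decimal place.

51.0 dB SPL

Background correction is a power subtraction:
L_src = 10·log₁₀(10^(54.7/10) − 10^(52.3/10)) = 10·log₁₀(125300) = 51.0 dB SPL.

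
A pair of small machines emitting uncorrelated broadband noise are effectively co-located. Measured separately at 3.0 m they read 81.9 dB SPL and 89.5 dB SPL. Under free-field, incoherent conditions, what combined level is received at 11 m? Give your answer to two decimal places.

Combined at 3.0 m: 10·log₁₀(10^(81.9/10)+10^(89.5/10)) = 90.196 dB SPL.
Then apply −20·log₁₀(11/3.0) = -11.285 dB → 78.91 dB SPL.

78.91 dB SPL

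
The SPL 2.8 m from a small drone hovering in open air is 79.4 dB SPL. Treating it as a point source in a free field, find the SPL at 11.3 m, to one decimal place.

Inverse-square spreading gives ΔL = −20·log₁₀(d₂/d₁).
ΔL = −20·log₁₀(11.3/2.8) = -12.12 dB, so L₂ = 79.4 + (-12.12) = 67.3 dB SPL.

67.3 dB SPL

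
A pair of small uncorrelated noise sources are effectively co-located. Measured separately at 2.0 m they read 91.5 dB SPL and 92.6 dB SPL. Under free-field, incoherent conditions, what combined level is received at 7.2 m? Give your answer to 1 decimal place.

Combined at 2.0 m: 10·log₁₀(10^(91.5/10)+10^(92.6/10)) = 95.10 dB SPL.
Then apply −20·log₁₀(7.2/2.0) = -11.13 dB → 84.0 dB SPL.

84.0 dB SPL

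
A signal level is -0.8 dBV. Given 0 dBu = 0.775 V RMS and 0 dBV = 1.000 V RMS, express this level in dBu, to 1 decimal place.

+1.4 dBu

The offset between the scales is 20·log₁₀(0.775/1.000) = −2.214 dB.
So dBu = -0.8 + 2.214 = +1.4 dBu.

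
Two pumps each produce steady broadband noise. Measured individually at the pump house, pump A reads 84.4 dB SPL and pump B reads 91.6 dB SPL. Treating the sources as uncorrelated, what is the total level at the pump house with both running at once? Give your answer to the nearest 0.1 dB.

92.4 dB SPL

Incoherent sources sum as intensities:
L_total = 10·log₁₀(10^(84.4/10) + 10^(91.6/10)) = 10·log₁₀(1721000000) = 92.4 dB SPL.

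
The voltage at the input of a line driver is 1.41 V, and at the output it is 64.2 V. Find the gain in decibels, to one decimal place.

Voltage ratio → dB uses the 20·log₁₀ form:
20·log₁₀(64.2/1.41) = 20·log₁₀(45.53) = 33.2 dB.

33.2 dB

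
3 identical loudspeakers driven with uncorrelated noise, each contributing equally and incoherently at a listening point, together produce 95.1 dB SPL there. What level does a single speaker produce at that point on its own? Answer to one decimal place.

3 equal incoherent sources add 10·log₁₀(3) = 4.77 dB over one source.
L_one = 95.1 − 4.77 = 90.3 dB SPL.

90.3 dB SPL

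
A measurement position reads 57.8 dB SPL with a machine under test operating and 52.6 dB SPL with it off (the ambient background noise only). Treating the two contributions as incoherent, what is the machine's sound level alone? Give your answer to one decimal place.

56.2 dB SPL

Subtract intensities: L_src = 10·log₁₀(10^(L_total/10) − 10^(L_bg/10)).
L_src = 10·log₁₀(10^(57.8/10) − 10^(52.6/10)) = 10·log₁₀(420600) = 56.2 dB SPL.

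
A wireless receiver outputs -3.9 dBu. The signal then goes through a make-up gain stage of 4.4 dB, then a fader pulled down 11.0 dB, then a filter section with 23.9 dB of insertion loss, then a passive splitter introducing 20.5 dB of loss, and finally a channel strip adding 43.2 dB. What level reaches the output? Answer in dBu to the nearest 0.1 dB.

Cascaded gains and losses add directly in dB.
-3.9 + 4.4 − 11.0 − 23.9 − 20.5 + 43.2 = -11.7 dBu.

-11.7 dBu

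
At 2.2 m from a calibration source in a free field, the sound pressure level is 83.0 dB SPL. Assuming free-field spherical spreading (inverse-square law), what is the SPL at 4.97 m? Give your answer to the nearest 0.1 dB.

75.9 dB SPL

Free-field point source: level drops by 20·log₁₀ of the distance ratio.
ΔL = −20·log₁₀(4.97/2.2) = -7.08 dB, so L₂ = 83.0 + (-7.08) = 75.9 dB SPL.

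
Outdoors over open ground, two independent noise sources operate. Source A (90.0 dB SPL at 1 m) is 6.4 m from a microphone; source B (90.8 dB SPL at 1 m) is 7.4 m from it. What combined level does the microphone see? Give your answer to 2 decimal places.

At the listener: L_A = 90.0 − 20·log₁₀(6.4) = 73.876 dB; L_B = 90.8 − 20·log₁₀(7.4) = 73.415 dB.
Combined: 10·log₁₀(10^(73.876/10)+10^(73.415/10)) = 76.66 dB SPL.

76.66 dB SPL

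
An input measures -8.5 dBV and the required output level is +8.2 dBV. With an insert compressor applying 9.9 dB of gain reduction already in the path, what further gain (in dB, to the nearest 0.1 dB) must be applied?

26.6 dB

The required make-up gain is the shortfall in the dB sum.
G = +8.2 − (-8.5) + 9.9 = 26.6 dB.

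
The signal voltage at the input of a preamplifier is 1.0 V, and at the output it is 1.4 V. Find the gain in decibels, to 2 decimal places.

For a voltage ratio, dB = 20·log₁₀(V₂/V₁).
20·log₁₀(1.4/1.0) = 20·log₁₀(1.400) = 2.92 dB.

2.92 dB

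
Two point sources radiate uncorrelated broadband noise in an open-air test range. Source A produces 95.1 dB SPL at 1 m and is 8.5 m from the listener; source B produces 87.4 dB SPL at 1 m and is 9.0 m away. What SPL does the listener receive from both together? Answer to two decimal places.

At the listener: L_A = 95.1 − 20·log₁₀(8.5) = 76.512 dB; L_B = 87.4 − 20·log₁₀(9.0) = 68.315 dB.
Combined: 10·log₁₀(10^(76.512/10)+10^(68.315/10)) = 77.12 dB SPL.

77.12 dB SPL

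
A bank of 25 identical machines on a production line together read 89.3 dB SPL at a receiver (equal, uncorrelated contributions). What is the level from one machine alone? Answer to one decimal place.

75.3 dB SPL

25 equal incoherent sources add 10·log₁₀(25) = 13.98 dB over one source.
L_one = 89.3 − 13.98 = 75.3 dB SPL.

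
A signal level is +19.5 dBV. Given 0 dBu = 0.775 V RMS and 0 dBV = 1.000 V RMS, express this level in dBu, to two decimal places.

The offset between the scales is 20·log₁₀(0.775/1.000) = −2.214 dB.
So dBu = +19.5 + 2.214 = +21.71 dBu.

+21.71 dBu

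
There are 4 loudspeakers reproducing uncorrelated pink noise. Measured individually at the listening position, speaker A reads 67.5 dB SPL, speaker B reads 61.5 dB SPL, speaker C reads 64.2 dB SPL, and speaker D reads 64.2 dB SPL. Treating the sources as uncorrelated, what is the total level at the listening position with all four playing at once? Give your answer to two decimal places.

Incoherent sources sum as intensities:
L_total = 10·log₁₀(10^(67.5/10) + 10^(61.5/10) + 10^(64.2/10) + 10^(64.2/10)) = 10·log₁₀(12300000) = 70.90 dB SPL.

70.90 dB SPL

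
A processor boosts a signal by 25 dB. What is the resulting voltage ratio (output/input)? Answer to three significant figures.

17.8

Voltage ratio = 10^(dB/20).
10^(25/20) = 10^(1.250) = 17.8.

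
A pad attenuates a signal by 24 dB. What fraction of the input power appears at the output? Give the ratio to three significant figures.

0.00398

Power ratio = 10^(dB/10).
10^(-24/10) = 10^(-2.400) = 0.00398.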